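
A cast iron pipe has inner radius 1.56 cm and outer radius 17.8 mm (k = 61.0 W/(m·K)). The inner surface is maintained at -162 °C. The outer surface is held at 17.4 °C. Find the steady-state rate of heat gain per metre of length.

Q' = 521 kW/m

Q' = 2πk·ΔT/ln(r₂/r₁) = 2π × 61.0 × 179.4 / ln(0.0178/0.0156) = 5.21×10^5 W/m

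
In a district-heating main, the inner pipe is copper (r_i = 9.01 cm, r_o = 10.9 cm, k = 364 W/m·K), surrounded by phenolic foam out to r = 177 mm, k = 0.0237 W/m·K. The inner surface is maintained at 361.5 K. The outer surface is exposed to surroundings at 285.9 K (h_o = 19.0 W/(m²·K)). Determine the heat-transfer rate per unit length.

Q' = 22.9 W/m

Resistance network (inner→outer):
  R'_copper = ln(0.109/0.0901)/(2πk) = 0.1904/(2π·364) = 8.326×10^-5 m·K/W
  R'_phenolic foam = ln(0.177/0.109)/(2πk) = 0.4848/(2π·0.0237) = 3.256 m·K/W
  R'_conv,out = 1/(2πr h) = 1/(2π·0.177·19.0) = 0.04733 m·K/W
ΣR = 8.326×10^-5 + 3.256 + 0.04733 = 3.303 m·K/W
Q' = ΔT/ΣR = (361.5 K − 285.9 K)/3.303 = 22.9 W/m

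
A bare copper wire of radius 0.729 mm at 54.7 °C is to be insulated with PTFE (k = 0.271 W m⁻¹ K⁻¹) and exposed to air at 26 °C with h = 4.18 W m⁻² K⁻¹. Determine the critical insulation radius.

For a cylinder, r_cr = k_ins/h = 0.271/4.18 = 0.0648 m = 6.48 cm

r_cr = 6.48 cm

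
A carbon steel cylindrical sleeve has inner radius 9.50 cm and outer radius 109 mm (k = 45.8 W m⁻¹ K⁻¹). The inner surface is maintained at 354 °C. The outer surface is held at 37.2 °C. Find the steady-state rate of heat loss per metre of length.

Q' = 2πk·ΔT/ln(r₂/r₁) = 2π × 45.8 × 316.8 / ln(0.109/0.0950) = 6.63×10^5 W/m

Q' = 663 kW/m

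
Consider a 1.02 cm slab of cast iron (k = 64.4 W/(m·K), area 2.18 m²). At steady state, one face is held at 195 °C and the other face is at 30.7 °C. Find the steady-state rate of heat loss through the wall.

Q = kA·ΔT/L = 64.4 × 2.18 × |195 °C − 30.7 °C| / 0.0102 = 2.26×10^6 W

Q = 2.26×10^6 W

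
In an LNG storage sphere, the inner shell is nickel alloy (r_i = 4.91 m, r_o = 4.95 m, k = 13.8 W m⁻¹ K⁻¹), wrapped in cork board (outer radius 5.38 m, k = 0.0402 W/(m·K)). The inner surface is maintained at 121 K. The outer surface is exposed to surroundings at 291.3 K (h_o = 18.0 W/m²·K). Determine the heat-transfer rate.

Series thermal resistances, inner to outer:
  R_nickel alloy = (1/4.91 − 1/4.95)/(4πk) = 0.001646/(4π·13.8) = 9.490×10^-6 K/W
  R_cork board = (1/4.95 − 1/5.38)/(4πk) = 0.01615/(4π·0.0402) = 0.03196 K/W
  R_conv,out = 1/(4πr²h) = 1/(4π·5.38²·18.0) = 1.527×10^-4 K/W
ΣR = 9.490×10^-6 + 0.03196 + 1.527×10^-4 = 0.03212 K/W
Q = ΔT/ΣR = (121 K − 291.3 K)/0.03212 = -5300 W
(Negative Q ⇒ heat flows inward; heat gain = 5300 W.)

Q = 5300 W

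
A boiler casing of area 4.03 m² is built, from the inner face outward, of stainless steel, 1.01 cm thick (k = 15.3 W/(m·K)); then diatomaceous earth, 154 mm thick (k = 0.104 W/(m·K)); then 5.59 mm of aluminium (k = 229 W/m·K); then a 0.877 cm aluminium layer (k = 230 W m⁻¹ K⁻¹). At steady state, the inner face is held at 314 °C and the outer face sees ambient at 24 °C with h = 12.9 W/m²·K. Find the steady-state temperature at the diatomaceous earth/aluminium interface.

Resistance network (inner→outer):
  R_stainless steel = L/(kA) = 0.0101/(15.3·4.03) = 1.638×10^-4 K/W
  R_diatomaceous earth = L/(kA) = 0.154/(0.104·4.03) = 0.3674 K/W
  R_aluminium = L/(kA) = 0.00559/(229·4.03) = 6.057×10^-6 K/W
  R_aluminium = L/(kA) = 0.00877/(230·4.03) = 9.462×10^-6 K/W
  R_conv,out = 1/(hA) = 1/(12.9·4.03) = 0.01924 K/W
ΣR = 1.638×10^-4 + 0.3674 + 6.057×10^-6 + 9.462×10^-6 + 0.01924 = 0.3868 K/W
Q = ΔT/ΣR = (314 °C − 24 °C)/0.3868 = 749.7 W
From the inner boundary to the diatomaceous earth/aluminium interface, ΣR_partial = 0.3676 K/W.
T_interface = T_in − Q·ΣR_partial = 314 °C − (749.7)(0.3676) = 38.4 °C

T = 38.4 °C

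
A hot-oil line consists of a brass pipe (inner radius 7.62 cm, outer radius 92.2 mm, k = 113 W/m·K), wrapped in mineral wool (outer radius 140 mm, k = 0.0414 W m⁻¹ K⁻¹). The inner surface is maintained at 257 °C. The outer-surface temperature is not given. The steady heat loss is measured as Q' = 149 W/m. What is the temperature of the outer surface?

T_out = 17.7 °C

Series resistances:
  R'_brass = ln(0.0922/0.0762)/(2πk) = 0.1906/(2π·113) = 2.684×10^-4 m·K/W
  R'_mineral wool = ln(0.140/0.0922)/(2πk) = 0.4177/(2π·0.0414) = 1.606 m·K/W
ΣR = 1.606 m·K/W
ΔT = Q'·ΣR = 149 × 1.606 = 239.3 K
Heat flows outward, so T_out = T_in − ΔT = 257 − 239.3 = 17.7 °C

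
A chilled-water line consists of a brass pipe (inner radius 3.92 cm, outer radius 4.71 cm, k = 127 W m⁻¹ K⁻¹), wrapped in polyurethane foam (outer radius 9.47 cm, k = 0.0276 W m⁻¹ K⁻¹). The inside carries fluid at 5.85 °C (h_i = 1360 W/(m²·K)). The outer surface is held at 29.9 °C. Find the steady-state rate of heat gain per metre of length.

Q' = 5.97 W/m

Series thermal resistances, inner to outer:
  R'_conv,in = 1/(2πr h) = 1/(2π·0.0392·1360) = 0.002985 m·K/W
  R'_brass = ln(0.0471/0.0392)/(2πk) = 0.1836/(2π·127) = 2.301×10^-4 m·K/W
  R'_polyurethane foam = ln(0.0947/0.0471)/(2πk) = 0.6984/(2π·0.0276) = 4.028 m·K/W
ΣR = 0.002985 + 2.301×10^-4 + 4.028 = 4.031 m·K/W
Q' = ΔT/ΣR = (5.85 °C − 29.9 °C)/4.031 = -5.97 W/m
(Negative Q' ⇒ heat flows inward; heat gain = 5.97 W/m.)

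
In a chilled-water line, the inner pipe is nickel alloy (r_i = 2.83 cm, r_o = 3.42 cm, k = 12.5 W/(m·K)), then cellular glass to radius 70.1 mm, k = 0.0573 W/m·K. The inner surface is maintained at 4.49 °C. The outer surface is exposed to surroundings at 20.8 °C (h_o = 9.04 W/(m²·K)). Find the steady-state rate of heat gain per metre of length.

Treat each layer as a resistance in series:
  R'_nickel alloy = ln(0.0342/0.0283)/(2πk) = 0.1894/(2π·12.5) = 0.002411 m·K/W
  R'_cellular glass = ln(0.0701/0.0342)/(2πk) = 0.7177/(2π·0.0573) = 1.993 m·K/W
  R'_conv,out = 1/(2πr h) = 1/(2π·0.0701·9.04) = 0.2512 m·K/W
ΣR = 0.002411 + 1.993 + 0.2512 = 2.247 m·K/W
Q' = ΔT/ΣR = (4.49 °C − 20.8 °C)/2.247 = -7.26 W/m
(Negative Q' ⇒ heat flows inward; heat gain = 7.26 W/m.)

Q' = 7.26 W/m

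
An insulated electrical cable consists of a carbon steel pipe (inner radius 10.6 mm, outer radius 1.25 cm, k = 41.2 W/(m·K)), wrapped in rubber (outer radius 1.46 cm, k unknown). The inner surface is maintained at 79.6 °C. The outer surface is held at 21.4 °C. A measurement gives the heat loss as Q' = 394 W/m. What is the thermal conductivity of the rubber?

k = 0.168 W/m·K

ΣR = ΔT/Q' = |79.6 − 21.4|/394 = 0.1477 m·K/W
Known resistances:
  R'_carbon steel = ln(0.0125/0.0106)/(2πk) = 0.1649/(2π·41.2) = 6.369×10^-4 m·K/W
R_rubber = ΣR − ΣR_known = 0.1477 − 6.369×10^-4 = 0.1471 m·K/W
ln(r₂/r₁)/(2πk) = 0.1471 ⇒ k = 0.1553/(2π·0.1471) = 0.168 W/m·K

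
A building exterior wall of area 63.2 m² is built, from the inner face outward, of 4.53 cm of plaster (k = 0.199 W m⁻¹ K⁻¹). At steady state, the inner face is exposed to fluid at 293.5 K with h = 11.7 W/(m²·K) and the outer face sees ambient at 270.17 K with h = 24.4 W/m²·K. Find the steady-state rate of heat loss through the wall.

Q = 4.16 kW

Series thermal resistances, inner to outer:
  R_conv,in = 1/(hA) = 1/(11.7·63.2) = 0.001352 K/W
  R_plaster = L/(kA) = 0.0453/(0.199·63.2) = 0.003602 K/W
  R_conv,out = 1/(hA) = 1/(24.4·63.2) = 6.485×10^-4 K/W
ΣR = 0.001352 + 0.003602 + 6.485×10^-4 = 0.005602 K/W
Q = ΔT/ΣR = (293.5 K − 270.17 K)/0.005602 = 4160 W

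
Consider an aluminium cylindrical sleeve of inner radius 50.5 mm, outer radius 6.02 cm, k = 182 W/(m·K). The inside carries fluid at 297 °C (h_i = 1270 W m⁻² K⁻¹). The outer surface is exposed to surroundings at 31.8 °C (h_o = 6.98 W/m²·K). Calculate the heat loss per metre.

Q' = 695 W/m

Series thermal resistances, inner to outer:
  R'_conv,in = 1/(2πr h) = 1/(2π·0.0505·1270) = 0.002482 m·K/W
  R'_aluminium = ln(0.0602/0.0505)/(2πk) = 0.1757/(2π·182) = 1.536×10^-4 m·K/W
  R'_conv,out = 1/(2πr h) = 1/(2π·0.0602·6.98) = 0.3788 m·K/W
ΣR = 0.002482 + 1.536×10^-4 + 0.3788 = 0.3814 m·K/W
Q' = ΔT/ΣR = (297 °C − 31.8 °C)/0.3814 = 695 W/m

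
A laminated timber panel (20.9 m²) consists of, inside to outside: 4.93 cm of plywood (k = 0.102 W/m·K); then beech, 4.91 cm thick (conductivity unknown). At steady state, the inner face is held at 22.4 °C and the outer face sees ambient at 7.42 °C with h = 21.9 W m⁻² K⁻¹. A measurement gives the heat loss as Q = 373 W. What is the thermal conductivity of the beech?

k = 0.158 W/m·K

ΣR = ΔT/Q = |22.4 − 7.42|/373 = 0.04016 K/W
Known resistances:
  R_plywood = L/(kA) = 0.0493/(0.102·20.9) = 0.02313 K/W
  R_conv,out = 1/(hA) = 1/(21.9·20.9) = 0.002185 K/W
R_beech = ΣR − ΣR_known = 0.04016 − 0.02532 = 0.01484 K/W
L/(kA) = 0.01484 ⇒ k = 0.0491/(0.01484·20.9) = 0.158 W/m·K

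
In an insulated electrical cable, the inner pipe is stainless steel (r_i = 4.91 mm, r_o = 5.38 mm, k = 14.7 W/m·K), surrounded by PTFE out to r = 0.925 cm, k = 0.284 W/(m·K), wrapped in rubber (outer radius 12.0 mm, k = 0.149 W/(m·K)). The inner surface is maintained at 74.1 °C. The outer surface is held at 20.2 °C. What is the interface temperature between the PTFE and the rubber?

Resistance network (inner→outer):
  R'_stainless steel = ln(0.00538/0.00491)/(2πk) = 0.09141/(2π·14.7) = 9.897×10^-4 m·K/W
  R'_PTFE = ln(0.00925/0.00538)/(2πk) = 0.5419/(2π·0.284) = 0.3037 m·K/W
  R'_rubber = ln(0.0120/0.00925)/(2πk) = 0.2603/(2π·0.149) = 0.2780 m·K/W
ΣR = 9.897×10^-4 + 0.3037 + 0.2780 = 0.5827 m·K/W
Q' = ΔT/ΣR = (74.1 °C − 20.2 °C)/0.5827 = 92.50 W/m
From the inner boundary to the PTFE/rubber interface, ΣR_partial = 0.3047 m·K/W.
T_interface = T_in − Q'·ΣR_partial = 74.1 °C − (92.50)(0.3047) = 45.9 °C

T = 45.9 °C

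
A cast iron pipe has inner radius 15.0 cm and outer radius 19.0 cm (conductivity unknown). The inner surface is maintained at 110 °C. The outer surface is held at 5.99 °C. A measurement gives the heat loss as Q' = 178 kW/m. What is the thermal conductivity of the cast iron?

k = 64.4 W/m·K

ΣR = ΔT/Q' = |110 − 5.99|/1.78×10^5 = 5.843×10^-4 m·K/W
ln(r₂/r₁)/(2πk) = 5.843×10^-4 ⇒ k = 0.2364/(2π·5.843×10^-4) = 64.4 W/m·K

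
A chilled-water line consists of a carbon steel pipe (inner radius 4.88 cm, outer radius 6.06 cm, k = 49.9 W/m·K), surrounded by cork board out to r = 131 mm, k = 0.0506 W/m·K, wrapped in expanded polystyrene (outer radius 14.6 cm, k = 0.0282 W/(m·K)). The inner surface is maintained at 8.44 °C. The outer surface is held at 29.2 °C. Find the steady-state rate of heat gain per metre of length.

Series thermal resistances, inner to outer:
  R'_carbon steel = ln(0.0606/0.0488)/(2πk) = 0.2166/(2π·49.9) = 6.907×10^-4 m·K/W
  R'_cork board = ln(0.131/0.0606)/(2πk) = 0.7709/(2π·0.0506) = 2.425 m·K/W
  R'_expanded polystyrene = ln(0.146/0.131)/(2πk) = 0.1084/(2π·0.0282) = 0.6118 m·K/W
ΣR = 6.907×10^-4 + 2.425 + 0.6118 = 3.037 m·K/W
Q' = ΔT/ΣR = (8.44 °C − 29.2 °C)/3.037 = -6.84 W/m
(Negative Q' ⇒ heat flows inward; heat gain = 6.84 W/m.)

Q' = 6.84 W/m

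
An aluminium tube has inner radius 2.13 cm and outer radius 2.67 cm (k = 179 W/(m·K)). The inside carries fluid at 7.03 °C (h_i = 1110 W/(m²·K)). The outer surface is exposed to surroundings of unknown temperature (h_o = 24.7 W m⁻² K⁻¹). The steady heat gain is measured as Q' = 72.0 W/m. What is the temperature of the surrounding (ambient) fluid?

T_out = 24.9 °C

Sum the resistances:
  R'_conv,in = 1/(2πr h) = 1/(2π·0.0213·1110) = 0.006732 m·K/W
  R'_aluminium = ln(0.0267/0.0213)/(2πk) = 0.2260/(2π·179) = 2.009×10^-4 m·K/W
  R'_conv,out = 1/(2πr h) = 1/(2π·0.0267·24.7) = 0.2413 m·K/W
ΣR = 0.2483 m·K/W
ΔT = Q'·ΣR = 72.0 × 0.2483 = 17.88 K
Heat flows inward, so T_out = T_in + ΔT = 7.03 + 17.88 = 24.9 °C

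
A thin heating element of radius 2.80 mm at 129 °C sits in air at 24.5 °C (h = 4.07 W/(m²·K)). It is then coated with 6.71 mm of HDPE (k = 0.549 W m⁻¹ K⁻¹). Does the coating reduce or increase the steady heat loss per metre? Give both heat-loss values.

increases: 7.48 → 23.4 W/m

Critical radius for a cylinder: r_cr = k/h = 0.135 m = 13.5 cm.
Outer radius after coating: r₂ = 0.00280 + 0.00671 = 0.00951 m.
Since r₁ < r_cr and r₂ ≤ r_cr, the coating moves toward the maximum at r_cr — heat loss rises.
Bare: R = 1/(2πr₁h) = 13.97 m·K/W; Q = 104.5/13.97 = 7.48 W/m.
Coated: R = R_cond + R_conv = 4.466 m·K/W; Q = 104.5/4.466 = 23.4 W/m.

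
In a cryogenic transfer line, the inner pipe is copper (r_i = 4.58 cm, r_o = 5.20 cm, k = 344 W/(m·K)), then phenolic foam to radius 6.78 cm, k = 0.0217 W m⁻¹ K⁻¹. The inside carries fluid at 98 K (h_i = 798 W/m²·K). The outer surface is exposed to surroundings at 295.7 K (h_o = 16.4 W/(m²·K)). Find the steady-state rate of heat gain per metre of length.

Series thermal resistances, inner to outer:
  R'_conv,in = 1/(2πr h) = 1/(2π·0.0458·798) = 0.004355 m·K/W
  R'_copper = ln(0.0520/0.0458)/(2πk) = 0.1270/(2π·344) = 5.874×10^-5 m·K/W
  R'_phenolic foam = ln(0.0678/0.0520)/(2πk) = 0.2653/(2π·0.0217) = 1.946 m·K/W
  R'_conv,out = 1/(2πr h) = 1/(2π·0.0678·16.4) = 0.1431 m·K/W
ΣR = 0.004355 + 5.874×10^-5 + 1.946 + 0.1431 = 2.094 m·K/W
Q' = ΔT/ΣR = (98 K − 295.7 K)/2.094 = -94.4 W/m
(Negative Q' ⇒ heat flows inward; heat gain = 94.4 W/m.)

Q' = 94.4 W/m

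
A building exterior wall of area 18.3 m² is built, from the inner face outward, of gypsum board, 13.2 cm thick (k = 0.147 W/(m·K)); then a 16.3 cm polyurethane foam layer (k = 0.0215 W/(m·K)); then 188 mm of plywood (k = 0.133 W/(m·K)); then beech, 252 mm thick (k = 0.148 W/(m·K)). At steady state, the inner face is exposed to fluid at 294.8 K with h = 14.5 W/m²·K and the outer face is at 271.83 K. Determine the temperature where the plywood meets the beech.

T = 275.18 K

Treat each layer as a resistance in series:
  R_conv,in = 1/(hA) = 1/(14.5·18.3) = 0.003769 K/W
  R_gypsum board = L/(kA) = 0.132/(0.147·18.3) = 0.04907 K/W
  R_polyurethane foam = L/(kA) = 0.163/(0.0215·18.3) = 0.4143 K/W
  R_plywood = L/(kA) = 0.188/(0.133·18.3) = 0.07724 K/W
  R_beech = L/(kA) = 0.252/(0.148·18.3) = 0.09304 K/W
ΣR = 0.003769 + 0.04907 + 0.4143 + 0.07724 + 0.09304 = 0.6374 K/W
Q = ΔT/ΣR = (294.8 K − 271.83 K)/0.6374 = 36.04 W
From the inner boundary to the plywood/beech interface, ΣR_partial = 0.5444 K/W.
T_interface = T_in − Q·ΣR_partial = 294.8 K − (36.04)(0.5444) = 275.18 K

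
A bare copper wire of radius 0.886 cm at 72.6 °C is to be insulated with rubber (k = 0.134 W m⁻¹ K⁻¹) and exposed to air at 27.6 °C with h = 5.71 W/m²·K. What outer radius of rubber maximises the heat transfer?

For a cylinder, r_cr = k_ins/h = 0.134/5.71 = 0.0235 m = 2.35 cm

r_cr = 2.35 cm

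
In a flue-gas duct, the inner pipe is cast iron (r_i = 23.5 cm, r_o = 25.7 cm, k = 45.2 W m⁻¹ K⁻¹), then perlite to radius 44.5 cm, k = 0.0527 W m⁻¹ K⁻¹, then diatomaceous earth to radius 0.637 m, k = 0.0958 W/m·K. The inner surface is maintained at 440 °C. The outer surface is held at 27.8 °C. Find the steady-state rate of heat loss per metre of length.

Q' = 183 W/m

Resistance network (inner→outer):
  R'_cast iron = ln(0.257/0.235)/(2πk) = 0.08949/(2π·45.2) = 3.151×10^-4 m·K/W
  R'_perlite = ln(0.445/0.257)/(2πk) = 0.5490/(2π·0.0527) = 1.658 m·K/W
  R'_diatomaceous earth = ln(0.637/0.445)/(2πk) = 0.3587/(2π·0.0958) = 0.5959 m·K/W
ΣR = 3.151×10^-4 + 1.658 + 0.5959 = 2.254 m·K/W
Q' = ΔT/ΣR = (440 °C − 27.8 °C)/2.254 = 183 W/m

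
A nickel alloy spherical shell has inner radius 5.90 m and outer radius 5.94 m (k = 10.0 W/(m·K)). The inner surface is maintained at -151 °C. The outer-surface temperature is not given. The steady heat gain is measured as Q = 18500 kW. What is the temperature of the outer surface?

Series resistances:
  R_nickel alloy = (1/5.90 − 1/5.94)/(4πk) = 0.001141/(4π·10.0) = 9.083×10^-6 K/W
ΣR = 9.083×10^-6 K/W
ΔT = Q·ΣR = 1.85×10^7 × 9.083×10^-6 = 168.0 K
Heat flows inward, so T_out = T_in + ΔT = -151 + 168.0 = 17.0 °C

T_out = 17.0 °C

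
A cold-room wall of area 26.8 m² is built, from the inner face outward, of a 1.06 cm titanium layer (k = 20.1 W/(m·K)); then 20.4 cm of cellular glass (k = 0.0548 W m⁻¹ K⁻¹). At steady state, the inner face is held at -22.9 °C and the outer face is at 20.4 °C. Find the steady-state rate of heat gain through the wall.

Treat each layer as a resistance in series:
  R_titanium = L/(kA) = 0.0106/(20.1·26.8) = 1.968×10^-5 K/W
  R_cellular glass = L/(kA) = 0.204/(0.0548·26.8) = 0.1389 K/W
ΣR = 1.968×10^-5 + 0.1389 = 0.1389 K/W
Q = ΔT/ΣR = (-22.9 °C − 20.4 °C)/0.1389 = -312 W
(Negative Q ⇒ heat flows inward; heat gain = 312 W.)

Q = 312 W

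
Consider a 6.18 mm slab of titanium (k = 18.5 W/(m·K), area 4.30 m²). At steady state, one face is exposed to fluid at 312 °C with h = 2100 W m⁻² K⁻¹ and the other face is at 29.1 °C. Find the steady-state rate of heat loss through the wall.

Series thermal resistances, inner to outer:
  R_conv,in = 1/(hA) = 1/(2100·4.30) = 1.107×10^-4 K/W
  R_titanium = L/(kA) = 0.00618/(18.5·4.30) = 7.769×10^-5 K/W
ΣR = 1.107×10^-4 + 7.769×10^-5 = 1.884×10^-4 K/W
Q = ΔT/ΣR = (312 °C − 29.1 °C)/1.884×10^-4 = 1.50×10^6 W

Q = 1500 kW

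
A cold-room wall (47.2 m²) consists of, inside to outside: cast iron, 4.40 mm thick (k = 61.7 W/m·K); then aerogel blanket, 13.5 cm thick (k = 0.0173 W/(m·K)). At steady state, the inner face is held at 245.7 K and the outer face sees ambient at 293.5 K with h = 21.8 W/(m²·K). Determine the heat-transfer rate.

Q = 287 W

Series thermal resistances, inner to outer:
  R_cast iron = L/(kA) = 0.00440/(61.7·47.2) = 1.511×10^-6 K/W
  R_aerogel blanket = L/(kA) = 0.135/(0.0173·47.2) = 0.1653 K/W
  R_conv,out = 1/(hA) = 1/(21.8·47.2) = 9.719×10^-4 K/W
ΣR = 1.511×10^-6 + 0.1653 + 9.719×10^-4 = 0.1663 K/W
Q = ΔT/ΣR = (245.7 K − 293.5 K)/0.1663 = -287 W
(Negative Q ⇒ heat flows inward; heat gain = 287 W.)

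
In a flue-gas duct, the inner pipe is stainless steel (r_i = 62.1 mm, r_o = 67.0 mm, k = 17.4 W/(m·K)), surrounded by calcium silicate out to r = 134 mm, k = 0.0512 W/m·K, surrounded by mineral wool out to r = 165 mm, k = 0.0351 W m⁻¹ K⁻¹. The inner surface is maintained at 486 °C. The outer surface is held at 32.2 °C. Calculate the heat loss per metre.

Q' = 146 W/m

Treat each layer as a resistance in series:
  R'_stainless steel = ln(0.0670/0.0621)/(2πk) = 0.07595/(2π·17.4) = 6.947×10^-4 m·K/W
  R'_calcium silicate = ln(0.134/0.0670)/(2πk) = 0.6931/(2π·0.0512) = 2.155 m·K/W
  R'_mineral wool = ln(0.165/0.134)/(2πk) = 0.2081/(2π·0.0351) = 0.9436 m·K/W
ΣR = 6.947×10^-4 + 2.155 + 0.9436 = 3.099 m·K/W
Q' = ΔT/ΣR = (486 °C − 32.2 °C)/3.099 = 146 W/m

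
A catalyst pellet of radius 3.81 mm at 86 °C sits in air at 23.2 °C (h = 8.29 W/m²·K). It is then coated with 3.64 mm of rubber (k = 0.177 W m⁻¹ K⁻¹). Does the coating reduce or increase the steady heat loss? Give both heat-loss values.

Critical radius for a sphere: r_cr = 2k/h = 0.0427 m = 4.27 cm.
Outer radius after coating: r₂ = 0.00381 + 0.00364 = 0.00745 m.
Since r₁ < r_cr and r₂ ≤ r_cr, the coating moves toward the maximum at r_cr — heat loss rises.
Bare: R = 1/(4πr₁²h) = 661.3 K/W; Q = 62.8/661.3 = 0.0950 W.
Coated: R = R_cond + R_conv = 230.6 K/W; Q = 62.8/230.6 = 0.272 W.

increases: 0.0950 → 0.272 W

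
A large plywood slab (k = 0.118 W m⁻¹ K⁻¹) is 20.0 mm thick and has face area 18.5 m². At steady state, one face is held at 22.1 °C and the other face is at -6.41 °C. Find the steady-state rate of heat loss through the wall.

Q = kA·ΔT/L = 0.118 × 18.5 × |22.1 °C − -6.41 °C| / 0.0200 = 3110 W

Q = 3.11 kW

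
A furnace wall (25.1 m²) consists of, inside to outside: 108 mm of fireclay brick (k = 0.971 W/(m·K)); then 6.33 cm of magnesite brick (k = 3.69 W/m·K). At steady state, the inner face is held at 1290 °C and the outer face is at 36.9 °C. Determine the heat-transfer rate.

Q = 2.45×10^5 W

Treat each layer as a resistance in series:
  R_fireclay brick = L/(kA) = 0.108/(0.971·25.1) = 0.004431 K/W
  R_magnesite brick = L/(kA) = 0.0633/(3.69·25.1) = 6.834×10^-4 K/W
ΣR = 0.004431 + 6.834×10^-4 = 0.005114 K/W
Q = ΔT/ΣR = (1290 °C − 36.9 °C)/0.005114 = 2.45×10^5 W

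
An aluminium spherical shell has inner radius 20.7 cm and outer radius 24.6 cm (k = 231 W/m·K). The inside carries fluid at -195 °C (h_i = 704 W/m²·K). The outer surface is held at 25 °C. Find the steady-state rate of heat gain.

Q = 75.8 kW

Series thermal resistances, inner to outer:
  R_conv,in = 1/(4πr²h) = 1/(4π·0.207²·704) = 0.002638 K/W
  R_aluminium = (1/0.207 − 1/0.246)/(4πk) = 0.7659/(4π·231) = 2.638×10^-4 K/W
ΣR = 0.002638 + 2.638×10^-4 = 0.002902 K/W
Q = ΔT/ΣR = (-195 °C − 25 °C)/0.002902 = -75800 W
(Negative Q ⇒ heat flows inward; heat gain = 75800 W.)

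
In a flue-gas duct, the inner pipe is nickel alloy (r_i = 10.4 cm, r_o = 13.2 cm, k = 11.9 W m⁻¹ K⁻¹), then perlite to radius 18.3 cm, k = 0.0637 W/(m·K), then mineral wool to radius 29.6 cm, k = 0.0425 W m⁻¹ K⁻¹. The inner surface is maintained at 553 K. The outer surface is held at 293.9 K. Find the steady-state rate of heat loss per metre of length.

Q' = 98.9 W/m

Treat each layer as a resistance in series:
  R'_nickel alloy = ln(0.132/0.104)/(2πk) = 0.2384/(2π·11.9) = 0.003189 m·K/W
  R'_perlite = ln(0.183/0.132)/(2πk) = 0.3267/(2π·0.0637) = 0.8162 m·K/W
  R'_mineral wool = ln(0.296/0.183)/(2πk) = 0.4809/(2π·0.0425) = 1.801 m·K/W
ΣR = 0.003189 + 0.8162 + 1.801 = 2.620 m·K/W
Q' = ΔT/ΣR = (553 K − 293.9 K)/2.620 = 98.9 W/m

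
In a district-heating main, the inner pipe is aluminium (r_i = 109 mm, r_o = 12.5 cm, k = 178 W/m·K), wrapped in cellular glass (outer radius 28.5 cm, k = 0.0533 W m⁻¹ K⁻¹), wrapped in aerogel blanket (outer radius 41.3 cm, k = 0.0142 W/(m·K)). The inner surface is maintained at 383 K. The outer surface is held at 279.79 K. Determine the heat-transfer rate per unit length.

Resistance network (inner→outer):
  R'_aluminium = ln(0.125/0.109)/(2πk) = 0.1370/(2π·178) = 1.225×10^-4 m·K/W
  R'_cellular glass = ln(0.285/0.125)/(2πk) = 0.8242/(2π·0.0533) = 2.461 m·K/W
  R'_aerogel blanket = ln(0.413/0.285)/(2πk) = 0.3710/(2π·0.0142) = 4.158 m·K/W
ΣR = 1.225×10^-4 + 2.461 + 4.158 = 6.619 m·K/W
Q' = ΔT/ΣR = (383 K − 279.79 K)/6.619 = 15.6 W/m

Q' = 15.6 W/m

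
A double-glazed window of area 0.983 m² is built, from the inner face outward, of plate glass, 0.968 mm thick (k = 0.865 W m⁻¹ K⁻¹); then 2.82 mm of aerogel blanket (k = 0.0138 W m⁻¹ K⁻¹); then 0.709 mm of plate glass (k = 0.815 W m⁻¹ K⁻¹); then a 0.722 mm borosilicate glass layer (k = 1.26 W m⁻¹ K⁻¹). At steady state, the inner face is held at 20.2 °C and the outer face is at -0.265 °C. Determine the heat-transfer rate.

Resistance network (inner→outer):
  R_plate glass = L/(kA) = 9.68×10^-4/(0.865·0.983) = 0.001138 K/W
  R_aerogel blanket = L/(kA) = 0.00282/(0.0138·0.983) = 0.2079 K/W
  R_plate glass = L/(kA) = 7.09×10^-4/(0.815·0.983) = 8.850×10^-4 K/W
  R_borosilicate glass = L/(kA) = 7.22×10^-4/(1.26·0.983) = 5.829×10^-4 K/W
ΣR = 0.001138 + 0.2079 + 8.850×10^-4 + 5.829×10^-4 = 0.2105 K/W
Q = ΔT/ΣR = (20.2 °C − -0.265 °C)/0.2105 = 97.2 W

Q = 97.2 W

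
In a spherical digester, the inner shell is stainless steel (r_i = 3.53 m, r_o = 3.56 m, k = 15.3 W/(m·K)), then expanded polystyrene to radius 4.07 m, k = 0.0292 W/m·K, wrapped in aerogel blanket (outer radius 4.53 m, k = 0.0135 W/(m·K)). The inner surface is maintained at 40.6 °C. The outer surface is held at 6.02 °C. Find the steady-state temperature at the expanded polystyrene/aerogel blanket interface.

T = 26.9 °C

Resistance network (inner→outer):
  R_stainless steel = (1/3.53 − 1/3.56)/(4πk) = 0.002387/(4π·15.3) = 1.242×10^-5 K/W
  R_expanded polystyrene = (1/3.56 − 1/4.07)/(4πk) = 0.03520/(4π·0.0292) = 0.09593 K/W
  R_aerogel blanket = (1/4.07 − 1/4.53)/(4πk) = 0.02495/(4π·0.0135) = 0.1471 K/W
ΣR = 1.242×10^-5 + 0.09593 + 0.1471 = 0.2430 K/W
Q = ΔT/ΣR = (40.6 °C − 6.02 °C)/0.2430 = 142.3 W
From the inner boundary to the expanded polystyrene/aerogel blanket interface, ΣR_partial = 0.09594 K/W.
T_interface = T_in − Q·ΣR_partial = 40.6 °C − (142.3)(0.09594) = 26.9 °C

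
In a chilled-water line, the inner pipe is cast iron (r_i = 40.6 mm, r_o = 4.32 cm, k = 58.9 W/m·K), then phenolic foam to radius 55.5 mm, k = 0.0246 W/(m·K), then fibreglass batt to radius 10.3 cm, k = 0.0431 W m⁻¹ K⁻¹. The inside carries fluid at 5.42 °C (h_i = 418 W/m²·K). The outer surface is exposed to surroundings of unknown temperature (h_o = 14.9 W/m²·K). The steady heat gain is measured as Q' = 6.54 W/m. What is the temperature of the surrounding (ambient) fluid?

Series resistances:
  R'_conv,in = 1/(2πr h) = 1/(2π·0.0406·418) = 0.009378 m·K/W
  R'_cast iron = ln(0.0432/0.0406)/(2πk) = 0.06207/(2π·58.9) = 1.677×10^-4 m·K/W
  R'_phenolic foam = ln(0.0555/0.0432)/(2πk) = 0.2505/(2π·0.0246) = 1.621 m·K/W
  R'_fibreglass batt = ln(0.103/0.0555)/(2πk) = 0.6183/(2π·0.0431) = 2.283 m·K/W
  R'_conv,out = 1/(2πr h) = 1/(2π·0.103·14.9) = 0.1037 m·K/W
ΣR = 4.018 m·K/W
ΔT = Q'·ΣR = 6.54 × 4.018 = 26.28 K
Heat flows inward, so T_out = T_in + ΔT = 5.42 + 26.28 = 31.7 °C

T_out = 31.7 °C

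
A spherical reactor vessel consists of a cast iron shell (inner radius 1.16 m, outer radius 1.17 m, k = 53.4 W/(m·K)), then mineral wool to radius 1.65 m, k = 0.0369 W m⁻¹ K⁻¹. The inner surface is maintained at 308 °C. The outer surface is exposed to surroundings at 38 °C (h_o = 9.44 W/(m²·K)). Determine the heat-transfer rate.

Resistance network (inner→outer):
  R_cast iron = (1/1.16 − 1/1.17)/(4πk) = 0.007368/(4π·53.4) = 1.098×10^-5 K/W
  R_mineral wool = (1/1.17 − 1/1.65)/(4πk) = 0.2486/(4π·0.0369) = 0.5362 K/W
  R_conv,out = 1/(4πr²h) = 1/(4π·1.65²·9.44) = 0.003096 K/W
ΣR = 1.098×10^-5 + 0.5362 + 0.003096 = 0.5393 K/W
Q = ΔT/ΣR = (308 °C − 38 °C)/0.5393 = 501 W

Q = 501 W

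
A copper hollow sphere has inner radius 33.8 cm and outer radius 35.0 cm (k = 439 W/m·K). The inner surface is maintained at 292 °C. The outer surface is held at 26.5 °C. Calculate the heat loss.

Q = 14400 kW

Q = 4πk·ΔT/(1/r₁ − 1/r₂) = 4π × 439 × 265.5 / (1/0.338 − 1/0.350) = 1.44×10^7 W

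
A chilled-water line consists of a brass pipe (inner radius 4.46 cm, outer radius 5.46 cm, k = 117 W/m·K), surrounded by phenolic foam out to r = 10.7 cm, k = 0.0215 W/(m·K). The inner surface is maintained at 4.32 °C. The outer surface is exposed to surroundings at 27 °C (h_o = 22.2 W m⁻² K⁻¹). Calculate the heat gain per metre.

Q' = 4.49 W/m

Treat each layer as a resistance in series:
  R'_brass = ln(0.0546/0.0446)/(2πk) = 0.2023/(2π·117) = 2.752×10^-4 m·K/W
  R'_phenolic foam = ln(0.107/0.0546)/(2πk) = 0.6728/(2π·0.0215) = 4.980 m·K/W
  R'_conv,out = 1/(2πr h) = 1/(2π·0.107·22.2) = 0.06700 m·K/W
ΣR = 2.752×10^-4 + 4.980 + 0.06700 = 5.047 m·K/W
Q' = ΔT/ΣR = (4.32 °C − 27 °C)/5.047 = -4.49 W/m
(Negative Q' ⇒ heat flows inward; heat gain = 4.49 W/m.)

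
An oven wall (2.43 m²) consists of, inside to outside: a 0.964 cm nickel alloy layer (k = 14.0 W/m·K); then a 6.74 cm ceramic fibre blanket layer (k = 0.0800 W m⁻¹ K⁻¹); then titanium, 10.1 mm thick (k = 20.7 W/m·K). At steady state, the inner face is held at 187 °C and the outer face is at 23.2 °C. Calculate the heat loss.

Q = 472 W

Treat each layer as a resistance in series:
  R_nickel alloy = L/(kA) = 0.00964/(14.0·2.43) = 2.834×10^-4 K/W
  R_ceramic fibre blanket = L/(kA) = 0.0674/(0.0800·2.43) = 0.3467 K/W
  R_titanium = L/(kA) = 0.0101/(20.7·2.43) = 2.008×10^-4 K/W
ΣR = 2.834×10^-4 + 0.3467 + 2.008×10^-4 = 0.3472 K/W
Q = ΔT/ΣR = (187 °C − 23.2 °C)/0.3472 = 472 W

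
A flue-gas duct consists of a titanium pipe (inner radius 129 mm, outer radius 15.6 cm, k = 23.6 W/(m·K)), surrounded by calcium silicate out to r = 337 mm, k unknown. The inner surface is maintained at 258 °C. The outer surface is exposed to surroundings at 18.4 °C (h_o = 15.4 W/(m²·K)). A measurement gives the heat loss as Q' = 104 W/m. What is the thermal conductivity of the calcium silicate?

k = 0.0540 W/m·K

ΣR = ΔT/Q' = |258 − 18.4|/104 = 2.304 m·K/W
Known resistances:
  R'_titanium = ln(0.156/0.129)/(2πk) = 0.1900/(2π·23.6) = 0.001282 m·K/W
  R'_conv,out = 1/(2πr h) = 1/(2π·0.337·15.4) = 0.03067 m·K/W
R_calcium silicate = ΣR − ΣR_known = 2.304 − 0.03195 = 2.272 m·K/W
ln(r₂/r₁)/(2πk) = 2.272 ⇒ k = 0.7702/(2π·2.272) = 0.0540 W/m·K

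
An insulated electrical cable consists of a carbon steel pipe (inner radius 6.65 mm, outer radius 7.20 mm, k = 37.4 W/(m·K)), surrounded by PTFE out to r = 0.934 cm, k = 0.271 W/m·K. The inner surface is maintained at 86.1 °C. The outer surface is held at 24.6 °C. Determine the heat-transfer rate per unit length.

Q' = 402 W/m

Resistance network (inner→outer):
  R'_carbon steel = ln(0.00720/0.00665)/(2πk) = 0.07946/(2π·37.4) = 3.382×10^-4 m·K/W
  R'_PTFE = ln(0.00934/0.00720)/(2πk) = 0.2602/(2π·0.271) = 0.1528 m·K/W
ΣR = 3.382×10^-4 + 0.1528 = 0.1531 m·K/W
Q' = ΔT/ΣR = (86.1 °C − 24.6 °C)/0.1531 = 402 W/m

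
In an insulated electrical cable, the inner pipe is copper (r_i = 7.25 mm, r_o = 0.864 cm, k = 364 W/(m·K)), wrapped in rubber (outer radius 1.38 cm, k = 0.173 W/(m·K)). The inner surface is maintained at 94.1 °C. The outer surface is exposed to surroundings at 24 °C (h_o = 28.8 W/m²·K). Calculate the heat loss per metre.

Q' = 84.3 W/m

Resistance network (inner→outer):
  R'_copper = ln(0.00864/0.00725)/(2πk) = 0.1754/(2π·364) = 7.669×10^-5 m·K/W
  R'_rubber = ln(0.0138/0.00864)/(2πk) = 0.4683/(2π·0.173) = 0.4308 m·K/W
  R'_conv,out = 1/(2πr h) = 1/(2π·0.0138·28.8) = 0.4005 m·K/W
ΣR = 7.669×10^-5 + 0.4308 + 0.4005 = 0.8314 m·K/W
Q' = ΔT/ΣR = (94.1 °C − 24 °C)/0.8314 = 84.3 W/m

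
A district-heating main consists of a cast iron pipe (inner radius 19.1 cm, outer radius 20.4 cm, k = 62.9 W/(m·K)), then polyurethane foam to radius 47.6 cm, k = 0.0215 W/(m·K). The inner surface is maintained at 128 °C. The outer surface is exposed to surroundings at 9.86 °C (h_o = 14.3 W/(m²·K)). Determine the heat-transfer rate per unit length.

Q' = 18.8 W/m

Resistance network (inner→outer):
  R'_cast iron = ln(0.204/0.191)/(2πk) = 0.06585/(2π·62.9) = 1.666×10^-4 m·K/W
  R'_polyurethane foam = ln(0.476/0.204)/(2πk) = 0.8473/(2π·0.0215) = 6.272 m·K/W
  R'_conv,out = 1/(2πr h) = 1/(2π·0.476·14.3) = 0.02338 m·K/W
ΣR = 1.666×10^-4 + 6.272 + 0.02338 = 6.296 m·K/W
Q' = ΔT/ΣR = (128 °C − 9.86 °C)/6.296 = 18.8 W/m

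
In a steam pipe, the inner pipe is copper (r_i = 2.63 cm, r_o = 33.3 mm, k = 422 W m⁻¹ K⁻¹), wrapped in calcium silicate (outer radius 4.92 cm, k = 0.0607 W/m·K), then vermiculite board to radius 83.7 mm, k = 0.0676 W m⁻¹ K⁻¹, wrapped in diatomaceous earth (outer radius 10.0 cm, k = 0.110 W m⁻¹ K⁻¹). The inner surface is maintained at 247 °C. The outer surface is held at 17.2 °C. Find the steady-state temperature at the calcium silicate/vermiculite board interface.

T = 154 °C

Treat each layer as a resistance in series:
  R'_copper = ln(0.0333/0.0263)/(2πk) = 0.2360/(2π·422) = 8.900×10^-5 m·K/W
  R'_calcium silicate = ln(0.0492/0.0333)/(2πk) = 0.3903/(2π·0.0607) = 1.023 m·K/W
  R'_vermiculite board = ln(0.0837/0.0492)/(2πk) = 0.5313/(2π·0.0676) = 1.251 m·K/W
  R'_diatomaceous earth = ln(0.100/0.0837)/(2πk) = 0.1779/(2π·0.110) = 0.2574 m·K/W
ΣR = 8.900×10^-5 + 1.023 + 1.251 + 0.2574 = 2.531 m·K/W
Q' = ΔT/ΣR = (247 °C − 17.2 °C)/2.531 = 90.79 W/m
From the inner boundary to the calcium silicate/vermiculite board interface, ΣR_partial = 1.023 m·K/W.
T_interface = T_in − Q'·ΣR_partial = 247 °C − (90.79)(1.023) = 154 °C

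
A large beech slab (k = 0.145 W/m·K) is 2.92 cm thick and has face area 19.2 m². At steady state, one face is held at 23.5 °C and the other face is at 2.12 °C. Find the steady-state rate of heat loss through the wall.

Q = 2.04 kW

Q = kA·ΔT/L = 0.145 × 19.2 × |23.5 °C − 2.12 °C| / 0.0292 = 2040 W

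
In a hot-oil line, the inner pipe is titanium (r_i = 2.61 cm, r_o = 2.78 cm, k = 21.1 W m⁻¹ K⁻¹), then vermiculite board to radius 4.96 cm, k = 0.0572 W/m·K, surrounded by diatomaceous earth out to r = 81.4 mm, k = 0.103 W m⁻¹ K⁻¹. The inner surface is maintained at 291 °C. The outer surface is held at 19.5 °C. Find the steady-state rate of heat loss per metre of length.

Q' = 114 W/m

Series thermal resistances, inner to outer:
  R'_titanium = ln(0.0278/0.0261)/(2πk) = 0.06310/(2π·21.1) = 4.760×10^-4 m·K/W
  R'_vermiculite board = ln(0.0496/0.0278)/(2πk) = 0.5790/(2π·0.0572) = 1.611 m·K/W
  R'_diatomaceous earth = ln(0.0814/0.0496)/(2πk) = 0.4954/(2π·0.103) = 0.7655 m·K/W
ΣR = 4.760×10^-4 + 1.611 + 0.7655 = 2.377 m·K/W
Q' = ΔT/ΣR = (291 °C − 19.5 °C)/2.377 = 114 W/m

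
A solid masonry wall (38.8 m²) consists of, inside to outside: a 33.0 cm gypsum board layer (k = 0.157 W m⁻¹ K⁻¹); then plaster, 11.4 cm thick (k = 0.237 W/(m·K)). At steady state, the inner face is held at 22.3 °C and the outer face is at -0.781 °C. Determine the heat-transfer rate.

Treat each layer as a resistance in series:
  R_gypsum board = L/(kA) = 0.330/(0.157·38.8) = 0.05417 K/W
  R_plaster = L/(kA) = 0.114/(0.237·38.8) = 0.01240 K/W
ΣR = 0.05417 + 0.01240 = 0.06657 K/W
Q = ΔT/ΣR = (22.3 °C − -0.781 °C)/0.06657 = 347 W

Q = 347 W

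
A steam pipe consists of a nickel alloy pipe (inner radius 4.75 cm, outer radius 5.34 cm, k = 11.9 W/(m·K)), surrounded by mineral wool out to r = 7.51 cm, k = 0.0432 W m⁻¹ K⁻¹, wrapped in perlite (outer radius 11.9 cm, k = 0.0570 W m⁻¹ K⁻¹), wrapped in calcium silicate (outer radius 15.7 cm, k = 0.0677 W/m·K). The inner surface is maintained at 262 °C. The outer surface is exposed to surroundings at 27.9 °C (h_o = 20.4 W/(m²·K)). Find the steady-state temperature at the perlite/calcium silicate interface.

Treat each layer as a resistance in series:
  R'_nickel alloy = ln(0.0534/0.0475)/(2πk) = 0.1171/(2π·11.9) = 0.001566 m·K/W
  R'_mineral wool = ln(0.0751/0.0534)/(2πk) = 0.3410/(2π·0.0432) = 1.256 m·K/W
  R'_perlite = ln(0.119/0.0751)/(2πk) = 0.4603/(2π·0.0570) = 1.285 m·K/W
  R'_calcium silicate = ln(0.157/0.119)/(2πk) = 0.2771/(2π·0.0677) = 0.6515 m·K/W
  R'_conv,out = 1/(2πr h) = 1/(2π·0.157·20.4) = 0.04969 m·K/W
ΣR = 0.001566 + 1.256 + 1.285 + 0.6515 + 0.04969 = 3.244 m·K/W
Q' = ΔT/ΣR = (262 °C − 27.9 °C)/3.244 = 72.16 W/m
From the inner boundary to the perlite/calcium silicate interface, ΣR_partial = 2.543 m·K/W.
T_interface = T_in − Q'·ΣR_partial = 262 °C − (72.16)(2.543) = 78.5 °C

T = 78.5 °C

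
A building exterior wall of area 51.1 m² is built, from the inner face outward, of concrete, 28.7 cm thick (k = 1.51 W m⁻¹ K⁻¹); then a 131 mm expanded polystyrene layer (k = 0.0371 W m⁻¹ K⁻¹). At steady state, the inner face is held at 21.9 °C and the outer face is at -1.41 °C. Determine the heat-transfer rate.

Series thermal resistances, inner to outer:
  R_concrete = L/(kA) = 0.287/(1.51·51.1) = 0.003719 K/W
  R_expanded polystyrene = L/(kA) = 0.131/(0.0371·51.1) = 0.06910 K/W
ΣR = 0.003719 + 0.06910 = 0.07282 K/W
Q = ΔT/ΣR = (21.9 °C − -1.41 °C)/0.07282 = 320 W

Q = 320 W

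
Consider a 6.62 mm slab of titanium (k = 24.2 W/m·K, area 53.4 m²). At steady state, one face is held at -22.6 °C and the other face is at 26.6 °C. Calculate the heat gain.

Q = kA·ΔT/L = 24.2 × 53.4 × |-22.6 °C − 26.6 °C| / 0.00662 = 9.60×10^6 W

Q = 9600 kW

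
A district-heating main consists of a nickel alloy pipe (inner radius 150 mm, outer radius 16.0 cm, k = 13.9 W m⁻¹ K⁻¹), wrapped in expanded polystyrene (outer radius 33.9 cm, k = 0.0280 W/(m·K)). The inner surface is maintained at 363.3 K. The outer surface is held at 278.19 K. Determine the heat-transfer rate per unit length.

Q' = 19.9 W/m

Series thermal resistances, inner to outer:
  R'_nickel alloy = ln(0.160/0.150)/(2πk) = 0.06454/(2π·13.9) = 7.390×10^-4 m·K/W
  R'_expanded polystyrene = ln(0.339/0.160)/(2πk) = 0.7508/(2π·0.0280) = 4.268 m·K/W
ΣR = 7.390×10^-4 + 4.268 = 4.269 m·K/W
Q' = ΔT/ΣR = (363.3 K − 278.19 K)/4.269 = 19.9 W/m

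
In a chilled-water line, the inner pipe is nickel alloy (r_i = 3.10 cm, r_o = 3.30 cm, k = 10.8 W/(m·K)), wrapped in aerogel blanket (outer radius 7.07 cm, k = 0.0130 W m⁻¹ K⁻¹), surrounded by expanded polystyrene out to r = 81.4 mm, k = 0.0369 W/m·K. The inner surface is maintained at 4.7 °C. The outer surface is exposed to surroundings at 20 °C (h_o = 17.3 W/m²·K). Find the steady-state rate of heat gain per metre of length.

Series thermal resistances, inner to outer:
  R'_nickel alloy = ln(0.0330/0.0310)/(2πk) = 0.06252/(2π·10.8) = 9.213×10^-4 m·K/W
  R'_aerogel blanket = ln(0.0707/0.0330)/(2πk) = 0.7619/(2π·0.0130) = 9.328 m·K/W
  R'_expanded polystyrene = ln(0.0814/0.0707)/(2πk) = 0.1409/(2π·0.0369) = 0.6078 m·K/W
  R'_conv,out = 1/(2πr h) = 1/(2π·0.0814·17.3) = 0.1130 m·K/W
ΣR = 9.213×10^-4 + 9.328 + 0.6078 + 0.1130 = 10.05 m·K/W
Q' = ΔT/ΣR = (4.7 °C − 20 °C)/10.05 = -1.52 W/m
(Negative Q' ⇒ heat flows inward; heat gain = 1.52 W/m.)

Q' = 1.52 W/m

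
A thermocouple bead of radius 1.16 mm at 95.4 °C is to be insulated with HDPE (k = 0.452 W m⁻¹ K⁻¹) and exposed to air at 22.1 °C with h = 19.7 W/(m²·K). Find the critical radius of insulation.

r_cr = 4.59 cm

For a sphere, r_cr = 2k_ins/h = 2·0.452/19.7 = 0.0459 m = 4.59 cm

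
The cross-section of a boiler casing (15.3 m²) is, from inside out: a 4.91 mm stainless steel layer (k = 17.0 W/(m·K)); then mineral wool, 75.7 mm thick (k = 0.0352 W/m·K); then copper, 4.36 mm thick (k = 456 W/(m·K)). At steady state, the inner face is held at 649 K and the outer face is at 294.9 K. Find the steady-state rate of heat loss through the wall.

Treat each layer as a resistance in series:
  R_stainless steel = L/(kA) = 0.00491/(17.0·15.3) = 1.888×10^-5 K/W
  R_mineral wool = L/(kA) = 0.0757/(0.0352·15.3) = 0.1406 K/W
  R_copper = L/(kA) = 0.00436/(456·15.3) = 6.249×10^-7 K/W
ΣR = 1.888×10^-5 + 0.1406 + 6.249×10^-7 = 0.1406 K/W
Q = ΔT/ΣR = (649 K − 294.9 K)/0.1406 = 2520 W

Q = 2.52 kW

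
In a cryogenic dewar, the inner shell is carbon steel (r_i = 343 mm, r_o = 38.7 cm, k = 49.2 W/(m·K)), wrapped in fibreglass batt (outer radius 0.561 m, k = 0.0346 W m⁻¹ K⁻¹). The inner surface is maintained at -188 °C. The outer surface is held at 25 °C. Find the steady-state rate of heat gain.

Q = 116 W

Resistance network (inner→outer):
  R_carbon steel = (1/0.343 − 1/0.387)/(4πk) = 0.3315/(4π·49.2) = 5.361×10^-4 K/W
  R_fibreglass batt = (1/0.387 − 1/0.561)/(4πk) = 0.8014/(4π·0.0346) = 1.843 K/W
ΣR = 5.361×10^-4 + 1.843 = 1.844 K/W
Q = ΔT/ΣR = (-188 °C − 25 °C)/1.844 = -116 W
(Negative Q ⇒ heat flows inward; heat gain = 116 W.)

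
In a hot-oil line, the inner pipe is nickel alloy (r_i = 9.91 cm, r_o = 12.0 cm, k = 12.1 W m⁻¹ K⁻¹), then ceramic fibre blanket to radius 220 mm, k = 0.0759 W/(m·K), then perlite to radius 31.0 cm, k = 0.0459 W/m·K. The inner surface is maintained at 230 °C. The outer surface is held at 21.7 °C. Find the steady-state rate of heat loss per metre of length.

Treat each layer as a resistance in series:
  R'_nickel alloy = ln(0.120/0.0991)/(2πk) = 0.1914/(2π·12.1) = 0.002517 m·K/W
  R'_ceramic fibre blanket = ln(0.220/0.120)/(2πk) = 0.6061/(2π·0.0759) = 1.271 m·K/W
  R'_perlite = ln(0.310/0.220)/(2πk) = 0.3429/(2π·0.0459) = 1.189 m·K/W
ΣR = 0.002517 + 1.271 + 1.189 = 2.463 m·K/W
Q' = ΔT/ΣR = (230 °C − 21.7 °C)/2.463 = 84.6 W/m

Q' = 84.6 W/m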